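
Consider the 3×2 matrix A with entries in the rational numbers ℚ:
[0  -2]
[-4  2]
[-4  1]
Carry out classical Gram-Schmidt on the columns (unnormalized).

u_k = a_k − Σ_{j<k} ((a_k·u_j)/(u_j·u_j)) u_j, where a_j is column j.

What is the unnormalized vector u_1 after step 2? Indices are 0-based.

u_1 = (-2, 1/2, -1/2)

Step 1: u_0 = a_0 = (0, -4, -4).
Step 2: u_1 = a_1 − (-3/8)·u_0 = (-2, 1/2, -1/2).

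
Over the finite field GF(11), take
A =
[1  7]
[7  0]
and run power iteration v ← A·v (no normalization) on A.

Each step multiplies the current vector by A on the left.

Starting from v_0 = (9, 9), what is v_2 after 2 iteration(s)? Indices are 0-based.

v_2 = (7, 9)

v_0 = (9, 9).
v_1 = A·v_0 = (6, 8).
v_2 = A·v_1 = (7, 9).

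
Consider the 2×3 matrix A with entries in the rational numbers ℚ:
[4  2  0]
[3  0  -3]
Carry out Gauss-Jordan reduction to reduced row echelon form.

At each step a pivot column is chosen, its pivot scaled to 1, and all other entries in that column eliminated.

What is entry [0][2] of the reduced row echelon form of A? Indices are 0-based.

pivot(0,0)=4: scale R0 → (1, 1/2, 0)
  clear (1,0): R1 −= (3)R0 → (0, -3/2, -3)
pivot(1,1)=-3/2: scale R1 → (0, 1, 2)
  clear (0,1): R0 −= (1/2)R1 → (1, 0, -1)

M[0][2] = -1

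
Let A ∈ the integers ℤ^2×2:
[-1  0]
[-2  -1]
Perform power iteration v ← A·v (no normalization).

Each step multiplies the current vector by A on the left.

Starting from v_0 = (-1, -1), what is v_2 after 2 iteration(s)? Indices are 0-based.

v_0 = (-1, -1).
v_1 = A·v_0 = (1, 3).
v_2 = A·v_1 = (-1, -5).

v_2 = (-1, -5)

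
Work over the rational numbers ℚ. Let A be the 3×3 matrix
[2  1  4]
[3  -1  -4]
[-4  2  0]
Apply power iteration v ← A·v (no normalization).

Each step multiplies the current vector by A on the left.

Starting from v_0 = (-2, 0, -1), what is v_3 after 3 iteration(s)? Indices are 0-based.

v_0 = (-2, 0, -1).
v_1 = A·v_0 = (-8, -2, 8).
v_2 = A·v_1 = (14, -54, 28).
v_3 = A·v_2 = (86, -16, -164).

v_3 = (86, -16, -164)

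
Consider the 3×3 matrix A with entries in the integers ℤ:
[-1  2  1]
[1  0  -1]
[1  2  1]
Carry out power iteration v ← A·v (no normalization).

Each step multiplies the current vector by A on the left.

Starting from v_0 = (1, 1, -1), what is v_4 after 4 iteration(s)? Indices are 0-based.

v_0 = (1, 1, -1).
v_1 = A·v_0 = (0, 2, 2).
v_2 = A·v_1 = (6, -2, 6).
v_3 = A·v_2 = (-4, 0, 8).
v_4 = A·v_3 = (12, -12, 4).

v_4 = (12, -12, 4)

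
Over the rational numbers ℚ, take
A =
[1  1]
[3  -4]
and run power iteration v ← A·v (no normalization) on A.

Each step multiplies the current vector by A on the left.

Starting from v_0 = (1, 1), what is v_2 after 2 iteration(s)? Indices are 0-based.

v_0 = (1, 1).
v_1 = A·v_0 = (2, -1).
v_2 = A·v_1 = (1, 10).

v_2 = (1, 10)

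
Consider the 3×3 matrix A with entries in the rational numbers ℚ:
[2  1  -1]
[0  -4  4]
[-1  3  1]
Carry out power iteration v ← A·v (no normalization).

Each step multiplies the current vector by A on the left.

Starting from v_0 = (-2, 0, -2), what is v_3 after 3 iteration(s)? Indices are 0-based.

v_0 = (-2, 0, -2).
v_1 = A·v_0 = (-2, -8, 0).
v_2 = A·v_1 = (-12, 32, -22).
v_3 = A·v_2 = (30, -216, 86).

v_3 = (30, -216, 86)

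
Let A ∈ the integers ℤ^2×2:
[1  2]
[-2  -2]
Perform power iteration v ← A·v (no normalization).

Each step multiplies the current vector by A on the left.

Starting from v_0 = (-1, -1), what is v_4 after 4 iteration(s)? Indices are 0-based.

v_0 = (-1, -1).
v_1 = A·v_0 = (-3, 4).
v_2 = A·v_1 = (5, -2).
v_3 = A·v_2 = (1, -6).
v_4 = A·v_3 = (-11, 10).

v_4 = (-11, 10)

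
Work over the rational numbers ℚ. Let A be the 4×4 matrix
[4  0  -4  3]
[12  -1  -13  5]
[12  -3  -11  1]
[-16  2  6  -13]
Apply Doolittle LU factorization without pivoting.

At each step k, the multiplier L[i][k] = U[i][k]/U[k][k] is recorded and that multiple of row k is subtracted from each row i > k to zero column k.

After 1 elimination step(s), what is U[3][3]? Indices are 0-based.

[col 0] pivot 4
  R1 -= 3*R0 → (0, -1, -1, -4)  (L[1][0] := 3)
  R2 -= 3*R0 → (0, -3, 1, -8)  (L[2][0] := 3)
  R3 -= -4*R0 → (0, 2, -10, -1)  (L[3][0] := -4)

U[3][3] = -1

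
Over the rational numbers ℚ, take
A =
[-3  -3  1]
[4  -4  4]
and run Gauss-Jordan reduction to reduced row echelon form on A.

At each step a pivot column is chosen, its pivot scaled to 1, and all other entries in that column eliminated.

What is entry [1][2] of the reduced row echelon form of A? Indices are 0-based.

step 1: normalize row 0 (÷-3) = (1, 1, -1/3)
  row 1: subtract 4×row0 = (0, -8, 16/3)
step 2: normalize row 1 (÷-8) = (0, 1, -2/3)
  row 0: subtract 1×row1 = (1, 0, 1/3)

M[1][2] = -2/3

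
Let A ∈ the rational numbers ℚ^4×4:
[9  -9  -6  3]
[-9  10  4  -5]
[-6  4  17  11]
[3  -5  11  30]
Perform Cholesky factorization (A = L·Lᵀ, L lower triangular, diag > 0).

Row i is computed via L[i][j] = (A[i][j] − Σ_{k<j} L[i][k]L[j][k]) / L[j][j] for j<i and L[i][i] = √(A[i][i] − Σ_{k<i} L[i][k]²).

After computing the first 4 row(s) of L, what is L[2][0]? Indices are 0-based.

L[2][0] = -2

Step 1: L[0][0] = √(9) = 3.
  L[1][0] = (-9) / L[0][0] = -3.
Step 2: L[1][1] = √(1) = 1.
  L[2][0] = (-6) / L[0][0] = -2.
  L[2][1] = (-2) / L[1][1] = -2.
Step 3: L[2][2] = √(9) = 3.
  L[3][0] = (3) / L[0][0] = 1.
  L[3][1] = (-2) / L[1][1] = -2.
  L[3][2] = (9) / L[2][2] = 3.
Step 4: L[3][3] = √(16) = 4.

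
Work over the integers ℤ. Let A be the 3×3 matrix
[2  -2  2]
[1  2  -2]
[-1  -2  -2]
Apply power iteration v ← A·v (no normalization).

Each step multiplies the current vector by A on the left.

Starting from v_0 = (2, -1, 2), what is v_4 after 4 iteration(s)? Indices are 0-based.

v_0 = (2, -1, 2).
v_1 = A·v_0 = (10, -4, -4).
v_2 = A·v_1 = (20, 10, 6).
v_3 = A·v_2 = (32, 28, -52).
v_4 = A·v_3 = (-96, 192, 16).

v_4 = (-96, 192, 16)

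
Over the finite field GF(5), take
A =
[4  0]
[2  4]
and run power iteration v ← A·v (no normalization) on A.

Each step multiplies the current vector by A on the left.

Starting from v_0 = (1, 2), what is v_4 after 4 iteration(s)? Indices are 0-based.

v_0 = (1, 2).
v_1 = A·v_0 = (4, 0).
v_2 = A·v_1 = (1, 3).
v_3 = A·v_2 = (4, 4).
v_4 = A·v_3 = (1, 4).

v_4 = (1, 4)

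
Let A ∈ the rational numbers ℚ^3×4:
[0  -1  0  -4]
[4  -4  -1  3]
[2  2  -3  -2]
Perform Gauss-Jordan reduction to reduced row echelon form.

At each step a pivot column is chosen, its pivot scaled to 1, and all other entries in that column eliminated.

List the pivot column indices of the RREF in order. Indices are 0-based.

pivot columns: 0, 1, 2

[1] R0 <-> R1
[1] R0 /= 4  ⇒  (1, -1, -1/4, 3/4)
     R2 -= 2·R0  ⇒  (0, 4, -5/2, -7/2)
[2] R1 /= -1  ⇒  (0, 1, 0, 4)
     R0 -= -1·R1  ⇒  (1, 0, -1/4, 19/4)
     R2 -= 4·R1  ⇒  (0, 0, -5/2, -39/2)
[3] R2 /= -5/2  ⇒  (0, 0, 1, 39/5)
     R0 -= -1/4·R2  ⇒  (1, 0, 0, 67/10)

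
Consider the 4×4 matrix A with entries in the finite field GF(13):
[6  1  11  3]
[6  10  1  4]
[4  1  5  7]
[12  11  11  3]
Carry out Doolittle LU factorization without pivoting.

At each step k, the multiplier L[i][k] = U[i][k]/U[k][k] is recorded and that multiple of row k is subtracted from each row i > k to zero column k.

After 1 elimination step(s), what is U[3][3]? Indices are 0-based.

[col 0] pivot 6
  R1 -= 1*R0 → (0, 9, 3, 1)  (L[1][0] := 1)
  R2 -= 5*R0 → (0, 9, 2, 5)  (L[2][0] := 5)
  R3 -= 2*R0 → (0, 9, 2, 10)  (L[3][0] := 2)

U[3][3] = 10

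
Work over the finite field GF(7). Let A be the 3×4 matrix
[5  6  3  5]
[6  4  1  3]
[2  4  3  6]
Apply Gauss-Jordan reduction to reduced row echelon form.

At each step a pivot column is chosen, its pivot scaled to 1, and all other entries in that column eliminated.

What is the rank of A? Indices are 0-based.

pivot(0,0)=5: scale R0 → (1, 4, 2, 1)
  clear (1,0): R1 −= (6)R0 → (0, 1, 3, 4)
  clear (2,0): R2 −= (2)R0 → (0, 3, 6, 4)
pivot(1,1)=1: scale R1 → (0, 1, 3, 4)
  clear (0,1): R0 −= (4)R1 → (1, 0, 4, 6)
  clear (2,1): R2 −= (3)R1 → (0, 0, 4, 6)
pivot(2,2)=4: scale R2 → (0, 0, 1, 5)
  clear (0,2): R0 −= (4)R2 → (1, 0, 0, 0)
  clear (1,2): R1 −= (3)R2 → (0, 1, 0, 3)

rank = 3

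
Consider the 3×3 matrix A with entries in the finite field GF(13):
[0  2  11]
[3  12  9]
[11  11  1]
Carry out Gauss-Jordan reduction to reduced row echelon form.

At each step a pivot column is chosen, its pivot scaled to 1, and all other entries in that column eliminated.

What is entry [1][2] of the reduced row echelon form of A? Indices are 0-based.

[1] R0 <-> R1
[1] R0 /= 3  ⇒  (1, 4, 3)
     R2 -= 11·R0  ⇒  (0, 6, 7)
[2] R1 /= 2  ⇒  (0, 1, 12)
     R0 -= 4·R1  ⇒  (1, 0, 7)
     R2 -= 6·R1  ⇒  (0, 0, 0)
column 2 empty below row 2

M[1][2] = 12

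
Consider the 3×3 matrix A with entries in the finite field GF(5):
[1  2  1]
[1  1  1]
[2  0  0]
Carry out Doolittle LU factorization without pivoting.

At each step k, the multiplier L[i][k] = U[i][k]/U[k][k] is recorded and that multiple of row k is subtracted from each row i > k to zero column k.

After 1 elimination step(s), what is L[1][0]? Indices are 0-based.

L[1][0] = 1

Step 1: pivot at (0,0) is 1.
  row1 ← row1 − (1)·row0  ⇒  L[1][0]=1, U row1=(0, 4, 0)
  row2 ← row2 − (2)·row0  ⇒  L[2][0]=2, U row2=(0, 1, 3)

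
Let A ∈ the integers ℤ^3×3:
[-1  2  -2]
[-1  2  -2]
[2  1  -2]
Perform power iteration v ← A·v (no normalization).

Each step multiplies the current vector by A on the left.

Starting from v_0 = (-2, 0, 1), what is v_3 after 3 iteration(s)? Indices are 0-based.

v_0 = (-2, 0, 1).
v_1 = A·v_0 = (0, 0, -6).
v_2 = A·v_1 = (12, 12, 12).
v_3 = A·v_2 = (-12, -12, 12).

v_3 = (-12, -12, 12)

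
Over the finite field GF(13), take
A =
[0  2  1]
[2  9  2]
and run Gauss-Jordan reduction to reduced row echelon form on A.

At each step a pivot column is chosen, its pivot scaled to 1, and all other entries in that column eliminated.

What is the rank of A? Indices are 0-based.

pivot(0,0): swap R0↔R1
pivot(0,0)=2: scale R0 → (1, 11, 1)
pivot(1,1)=2: scale R1 → (0, 1, 7)
  clear (0,1): R0 −= (11)R1 → (1, 0, 2)

rank = 2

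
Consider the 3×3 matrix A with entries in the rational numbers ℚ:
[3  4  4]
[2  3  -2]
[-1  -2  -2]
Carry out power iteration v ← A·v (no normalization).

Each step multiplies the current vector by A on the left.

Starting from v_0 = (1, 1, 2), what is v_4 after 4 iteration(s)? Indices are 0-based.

v_0 = (1, 1, 2).
v_1 = A·v_0 = (15, 1, -7).
v_2 = A·v_1 = (21, 47, -3).
v_3 = A·v_2 = (239, 189, -109).
v_4 = A·v_3 = (1037, 1263, -399).

v_4 = (1037, 1263, -399)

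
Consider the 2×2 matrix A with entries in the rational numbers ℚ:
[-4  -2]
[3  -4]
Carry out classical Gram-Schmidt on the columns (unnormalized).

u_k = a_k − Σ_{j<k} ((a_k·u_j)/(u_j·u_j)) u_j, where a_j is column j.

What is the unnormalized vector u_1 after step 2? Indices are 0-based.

u_1 = (-66/25, -88/25)

Step 1: u_0 = a_0 = (-4, 3).
Step 2: u_1 = a_1 − (-4/25)·u_0 = (-66/25, -88/25).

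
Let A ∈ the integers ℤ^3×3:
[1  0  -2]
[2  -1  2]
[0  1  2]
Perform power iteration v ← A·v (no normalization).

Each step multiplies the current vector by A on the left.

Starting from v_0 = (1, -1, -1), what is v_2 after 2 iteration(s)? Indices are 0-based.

v_0 = (1, -1, -1).
v_1 = A·v_0 = (3, 1, -3).
v_2 = A·v_1 = (9, -1, -5).

v_2 = (9, -1, -5)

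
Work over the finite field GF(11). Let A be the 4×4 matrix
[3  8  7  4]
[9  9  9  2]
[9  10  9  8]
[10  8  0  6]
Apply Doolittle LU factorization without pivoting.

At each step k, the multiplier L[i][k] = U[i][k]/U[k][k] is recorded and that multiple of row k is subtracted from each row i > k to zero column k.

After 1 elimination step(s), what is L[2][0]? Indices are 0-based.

L[2][0] = 3

[col 0] pivot 3
  R1 -= 3*R0 → (0, 7, 10, 1)  (L[1][0] := 3)
  R2 -= 3*R0 → (0, 8, 10, 7)  (L[2][0] := 3)
  R3 -= 7*R0 → (0, 7, 6, 0)  (L[3][0] := 7)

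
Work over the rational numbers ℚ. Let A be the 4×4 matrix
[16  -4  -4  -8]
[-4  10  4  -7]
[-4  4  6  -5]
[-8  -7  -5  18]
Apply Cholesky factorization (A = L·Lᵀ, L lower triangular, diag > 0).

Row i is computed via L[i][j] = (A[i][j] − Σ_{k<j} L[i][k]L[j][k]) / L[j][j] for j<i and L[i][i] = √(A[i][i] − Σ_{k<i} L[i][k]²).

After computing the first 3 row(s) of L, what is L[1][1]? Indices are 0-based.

L[1][1] = 3

Step 1: L[0][0] = √(16) = 4.
  L[1][0] = (-4) / L[0][0] = -1.
Step 2: L[1][1] = √(9) = 3.
  L[2][0] = (-4) / L[0][0] = -1.
  L[2][1] = (3) / L[1][1] = 1.
Step 3: L[2][2] = √(4) = 2.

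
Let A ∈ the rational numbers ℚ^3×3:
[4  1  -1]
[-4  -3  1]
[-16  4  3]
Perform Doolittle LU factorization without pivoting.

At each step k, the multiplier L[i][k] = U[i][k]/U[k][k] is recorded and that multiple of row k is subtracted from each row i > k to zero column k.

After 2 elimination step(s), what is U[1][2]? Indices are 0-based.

U[1][2] = 0

Step 1: pivot at (0,0) is 4.
  row1 ← row1 − (-1)·row0  ⇒  L[1][0]=-1, U row1=(0, -2, 0)
  row2 ← row2 − (-4)·row0  ⇒  L[2][0]=-4, U row2=(0, 8, -1)
Step 2: pivot at (1,1) is -2.
  row2 ← row2 − (-4)·row1  ⇒  L[2][1]=-4, U row2=(0, 0, -1)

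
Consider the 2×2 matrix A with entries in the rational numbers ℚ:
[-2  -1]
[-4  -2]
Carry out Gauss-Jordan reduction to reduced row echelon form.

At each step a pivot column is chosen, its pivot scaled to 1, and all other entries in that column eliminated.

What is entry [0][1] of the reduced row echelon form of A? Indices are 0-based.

[1] R0 /= -2  ⇒  (1, 1/2)
     R1 -= -4·R0  ⇒  (0, 0)
column 1 empty below row 1

M[0][1] = 1/2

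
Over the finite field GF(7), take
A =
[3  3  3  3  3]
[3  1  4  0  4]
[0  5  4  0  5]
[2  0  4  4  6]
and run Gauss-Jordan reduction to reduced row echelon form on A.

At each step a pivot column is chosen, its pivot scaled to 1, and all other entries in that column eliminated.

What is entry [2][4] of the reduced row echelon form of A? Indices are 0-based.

M[2][4] = 5

[1] R0 /= 3  ⇒  (1, 1, 1, 1, 1)
     R1 -= 3·R0  ⇒  (0, 5, 1, 4, 1)
     R3 -= 2·R0  ⇒  (0, 5, 2, 2, 4)
[2] R1 /= 5  ⇒  (0, 1, 3, 5, 3)
     R0 -= 1·R1  ⇒  (1, 0, 5, 3, 5)
     R2 -= 5·R1  ⇒  (0, 0, 3, 3, 4)
     R3 -= 5·R1  ⇒  (0, 0, 1, 5, 3)
[3] R2 /= 3  ⇒  (0, 0, 1, 1, 6)
     R0 -= 5·R2  ⇒  (1, 0, 0, 5, 3)
     R1 -= 3·R2  ⇒  (0, 1, 0, 2, 6)
     R3 -= 1·R2  ⇒  (0, 0, 0, 4, 4)
[4] R3 /= 4  ⇒  (0, 0, 0, 1, 1)
     R0 -= 5·R3  ⇒  (1, 0, 0, 0, 5)
     R1 -= 2·R3  ⇒  (0, 1, 0, 0, 4)
     R2 -= 1·R3  ⇒  (0, 0, 1, 0, 5)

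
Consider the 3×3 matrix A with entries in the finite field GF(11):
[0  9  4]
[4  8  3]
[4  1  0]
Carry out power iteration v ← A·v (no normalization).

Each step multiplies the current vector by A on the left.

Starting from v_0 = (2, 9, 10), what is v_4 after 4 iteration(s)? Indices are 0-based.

v_4 = (9, 6, 8)

v_0 = (2, 9, 10).
v_1 = A·v_0 = (0, 0, 6).
v_2 = A·v_1 = (2, 7, 0).
v_3 = A·v_2 = (8, 9, 4).
v_4 = A·v_3 = (9, 6, 8).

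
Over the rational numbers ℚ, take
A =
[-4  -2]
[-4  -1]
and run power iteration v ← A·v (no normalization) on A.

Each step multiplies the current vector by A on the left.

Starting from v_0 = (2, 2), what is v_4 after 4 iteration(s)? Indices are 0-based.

v_4 = (2212, 1882)

v_0 = (2, 2).
v_1 = A·v_0 = (-12, -10).
v_2 = A·v_1 = (68, 58).
v_3 = A·v_2 = (-388, -330).
v_4 = A·v_3 = (2212, 1882).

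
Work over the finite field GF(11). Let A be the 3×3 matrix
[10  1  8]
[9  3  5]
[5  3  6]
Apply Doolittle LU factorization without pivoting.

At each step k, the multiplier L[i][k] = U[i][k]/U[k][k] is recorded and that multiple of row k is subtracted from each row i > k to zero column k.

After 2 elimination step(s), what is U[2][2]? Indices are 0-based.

U[2][2] = 2

Step 1: pivot at (0,0) is 10.
  row1 ← row1 − (2)·row0  ⇒  L[1][0]=2, U row1=(0, 1, 0)
  row2 ← row2 − (6)·row0  ⇒  L[2][0]=6, U row2=(0, 8, 2)
Step 2: pivot at (1,1) is 1.
  row2 ← row2 − (8)·row1  ⇒  L[2][1]=8, U row2=(0, 0, 2)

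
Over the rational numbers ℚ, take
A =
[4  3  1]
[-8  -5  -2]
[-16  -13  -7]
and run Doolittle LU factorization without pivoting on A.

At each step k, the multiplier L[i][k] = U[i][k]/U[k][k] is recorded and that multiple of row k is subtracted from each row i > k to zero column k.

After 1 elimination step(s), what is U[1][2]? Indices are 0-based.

U[1][2] = 0

[col 0] pivot 4
  R1 -= -2*R0 → (0, 1, 0)  (L[1][0] := -2)
  R2 -= -4*R0 → (0, -1, -3)  (L[2][0] := -4)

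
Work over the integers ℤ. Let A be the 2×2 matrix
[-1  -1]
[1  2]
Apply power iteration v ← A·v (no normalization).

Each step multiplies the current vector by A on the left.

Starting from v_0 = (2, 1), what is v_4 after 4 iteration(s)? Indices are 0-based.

v_0 = (2, 1).
v_1 = A·v_0 = (-3, 4).
v_2 = A·v_1 = (-1, 5).
v_3 = A·v_2 = (-4, 9).
v_4 = A·v_3 = (-5, 14).

v_4 = (-5, 14)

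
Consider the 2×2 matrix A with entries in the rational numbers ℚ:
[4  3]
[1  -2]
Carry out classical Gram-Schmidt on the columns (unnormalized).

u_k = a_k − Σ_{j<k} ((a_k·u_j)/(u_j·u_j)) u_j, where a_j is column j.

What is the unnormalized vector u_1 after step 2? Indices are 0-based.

Step 1: u_0 = a_0 = (4, 1).
Step 2: u_1 = a_1 − (10/17)·u_0 = (11/17, -44/17).

u_1 = (11/17, -44/17)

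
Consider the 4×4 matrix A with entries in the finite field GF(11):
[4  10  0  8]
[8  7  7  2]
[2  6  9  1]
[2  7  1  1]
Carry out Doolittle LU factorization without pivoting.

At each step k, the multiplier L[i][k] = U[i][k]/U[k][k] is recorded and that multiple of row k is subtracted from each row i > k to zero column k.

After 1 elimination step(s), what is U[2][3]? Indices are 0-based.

[col 0] pivot 4
  R1 -= 2*R0 → (0, 9, 7, 8)  (L[1][0] := 2)
  R2 -= 6*R0 → (0, 1, 9, 8)  (L[2][0] := 6)
  R3 -= 6*R0 → (0, 2, 1, 8)  (L[3][0] := 6)

U[2][3] = 8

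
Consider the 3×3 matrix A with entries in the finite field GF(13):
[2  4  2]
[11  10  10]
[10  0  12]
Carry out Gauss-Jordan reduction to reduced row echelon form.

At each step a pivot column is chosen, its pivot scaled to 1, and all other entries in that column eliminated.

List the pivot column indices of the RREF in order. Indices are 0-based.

pivot columns: 0, 1, 2

pivot(0,0)=2: scale R0 → (1, 2, 1)
  clear (1,0): R1 −= (11)R0 → (0, 1, 12)
  clear (2,0): R2 −= (10)R0 → (0, 6, 2)
pivot(1,1)=1: scale R1 → (0, 1, 12)
  clear (0,1): R0 −= (2)R1 → (1, 0, 3)
  clear (2,1): R2 −= (6)R1 → (0, 0, 8)
pivot(2,2)=8: scale R2 → (0, 0, 1)
  clear (0,2): R0 −= (3)R2 → (1, 0, 0)
  clear (1,2): R1 −= (12)R2 → (0, 1, 0)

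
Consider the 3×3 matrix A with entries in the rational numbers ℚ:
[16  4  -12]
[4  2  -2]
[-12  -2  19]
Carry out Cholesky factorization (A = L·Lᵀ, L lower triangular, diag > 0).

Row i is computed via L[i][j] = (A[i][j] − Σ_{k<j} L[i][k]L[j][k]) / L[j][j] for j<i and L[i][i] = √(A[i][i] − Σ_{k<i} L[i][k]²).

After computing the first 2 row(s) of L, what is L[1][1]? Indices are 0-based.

L[1][1] = 1

Step 1: L[0][0] = √(16) = 4.
  L[1][0] = (4) / L[0][0] = 1.
Step 2: L[1][1] = √(1) = 1.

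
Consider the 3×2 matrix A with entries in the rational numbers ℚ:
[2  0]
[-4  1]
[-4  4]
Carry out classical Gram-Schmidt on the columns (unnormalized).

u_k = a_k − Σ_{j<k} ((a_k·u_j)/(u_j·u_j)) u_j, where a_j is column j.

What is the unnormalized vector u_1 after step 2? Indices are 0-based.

Step 1: u_0 = a_0 = (2, -4, -4).
Step 2: u_1 = a_1 − (-5/9)·u_0 = (10/9, -11/9, 16/9).

u_1 = (10/9, -11/9, 16/9)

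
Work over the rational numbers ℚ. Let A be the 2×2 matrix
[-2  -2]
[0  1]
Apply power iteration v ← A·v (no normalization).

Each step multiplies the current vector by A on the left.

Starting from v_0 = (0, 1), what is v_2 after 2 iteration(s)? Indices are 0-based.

v_0 = (0, 1).
v_1 = A·v_0 = (-2, 1).
v_2 = A·v_1 = (2, 1).

v_2 = (2, 1)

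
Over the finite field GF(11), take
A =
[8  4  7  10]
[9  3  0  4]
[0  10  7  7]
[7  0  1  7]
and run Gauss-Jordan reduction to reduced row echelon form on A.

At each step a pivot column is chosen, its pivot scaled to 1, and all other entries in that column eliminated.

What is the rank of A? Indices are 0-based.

rank = 4

step 1: normalize row 0 (÷8) = (1, 6, 5, 4)
  row 1: subtract 9×row0 = (0, 4, 10, 1)
  row 3: subtract 7×row0 = (0, 2, 10, 1)
step 2: normalize row 1 (÷4) = (0, 1, 8, 3)
  row 0: subtract 6×row1 = (1, 0, 1, 8)
  row 2: subtract 10×row1 = (0, 0, 4, 10)
  row 3: subtract 2×row1 = (0, 0, 5, 6)
step 3: normalize row 2 (÷4) = (0, 0, 1, 8)
  row 0: subtract 1×row2 = (1, 0, 0, 0)
  row 1: subtract 8×row2 = (0, 1, 0, 5)
  row 3: subtract 5×row2 = (0, 0, 0, 10)
step 4: normalize row 3 (÷10) = (0, 0, 0, 1)
  row 1: subtract 5×row3 = (0, 1, 0, 0)
  row 2: subtract 8×row3 = (0, 0, 1, 0)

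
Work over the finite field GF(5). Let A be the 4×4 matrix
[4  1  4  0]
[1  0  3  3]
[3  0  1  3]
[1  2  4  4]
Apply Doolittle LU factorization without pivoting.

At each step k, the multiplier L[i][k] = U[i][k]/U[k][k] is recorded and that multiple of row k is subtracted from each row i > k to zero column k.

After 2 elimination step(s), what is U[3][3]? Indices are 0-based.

U[3][3] = 0

[col 0] pivot 4
  R1 -= 4*R0 → (0, 1, 2, 3)  (L[1][0] := 4)
  R2 -= 2*R0 → (0, 3, 3, 3)  (L[2][0] := 2)
  R3 -= 4*R0 → (0, 3, 3, 4)  (L[3][0] := 4)
[col 1] pivot 1
  R2 -= 3*R1 → (0, 0, 2, 4)  (L[2][1] := 3)
  R3 -= 3*R1 → (0, 0, 2, 0)  (L[3][1] := 3)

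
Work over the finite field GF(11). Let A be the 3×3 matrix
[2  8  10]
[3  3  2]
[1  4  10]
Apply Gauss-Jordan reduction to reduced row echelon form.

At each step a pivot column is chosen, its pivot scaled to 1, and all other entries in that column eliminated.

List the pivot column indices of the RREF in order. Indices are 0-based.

pivot columns: 0, 1, 2

step 1: normalize row 0 (÷2) = (1, 4, 5)
  row 1: subtract 3×row0 = (0, 2, 9)
  row 2: subtract 1×row0 = (0, 0, 5)
step 2: normalize row 1 (÷2) = (0, 1, 10)
  row 0: subtract 4×row1 = (1, 0, 9)
step 3: normalize row 2 (÷5) = (0, 0, 1)
  row 0: subtract 9×row2 = (1, 0, 0)
  row 1: subtract 10×row2 = (0, 1, 0)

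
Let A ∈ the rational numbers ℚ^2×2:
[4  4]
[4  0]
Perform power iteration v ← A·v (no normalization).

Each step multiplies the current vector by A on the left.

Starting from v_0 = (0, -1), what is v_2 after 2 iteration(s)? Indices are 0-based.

v_2 = (-16, -16)

v_0 = (0, -1).
v_1 = A·v_0 = (-4, 0).
v_2 = A·v_1 = (-16, -16).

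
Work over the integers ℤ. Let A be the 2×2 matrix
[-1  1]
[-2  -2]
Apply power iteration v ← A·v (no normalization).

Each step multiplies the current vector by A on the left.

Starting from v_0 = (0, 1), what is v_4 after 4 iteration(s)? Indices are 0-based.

v_0 = (0, 1).
v_1 = A·v_0 = (1, -2).
v_2 = A·v_1 = (-3, 2).
v_3 = A·v_2 = (5, 2).
v_4 = A·v_3 = (-3, -14).

v_4 = (-3, -14)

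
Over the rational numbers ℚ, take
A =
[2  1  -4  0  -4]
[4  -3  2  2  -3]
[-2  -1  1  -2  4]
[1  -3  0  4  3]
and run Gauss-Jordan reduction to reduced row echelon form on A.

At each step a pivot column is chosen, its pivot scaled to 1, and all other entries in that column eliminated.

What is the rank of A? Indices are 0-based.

rank = 4

[1] R0 /= 2  ⇒  (1, 1/2, -2, 0, -2)
     R1 -= 4·R0  ⇒  (0, -5, 10, 2, 5)
     R2 -= -2·R0  ⇒  (0, 0, -3, -2, 0)
     R3 -= 1·R0  ⇒  (0, -7/2, 2, 4, 5)
[2] R1 /= -5  ⇒  (0, 1, -2, -2/5, -1)
     R0 -= 1/2·R1  ⇒  (1, 0, -1, 1/5, -3/2)
     R3 -= -7/2·R1  ⇒  (0, 0, -5, 13/5, 3/2)
[3] R2 /= -3  ⇒  (0, 0, 1, 2/3, 0)
     R0 -= -1·R2  ⇒  (1, 0, 0, 13/15, -3/2)
     R1 -= -2·R2  ⇒  (0, 1, 0, 14/15, -1)
     R3 -= -5·R2  ⇒  (0, 0, 0, 89/15, 3/2)
[4] R3 /= 89/15  ⇒  (0, 0, 0, 1, 45/178)
     R0 -= 13/15·R3  ⇒  (1, 0, 0, 0, -153/89)
     R1 -= 14/15·R3  ⇒  (0, 1, 0, 0, -110/89)
     R2 -= 2/3·R3  ⇒  (0, 0, 1, 0, -15/89)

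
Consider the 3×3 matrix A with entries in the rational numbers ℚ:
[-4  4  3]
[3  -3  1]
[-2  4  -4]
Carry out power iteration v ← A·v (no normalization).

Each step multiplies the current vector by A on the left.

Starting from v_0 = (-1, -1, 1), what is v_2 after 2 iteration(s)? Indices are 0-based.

v_2 = (-26, 0, 22)

v_0 = (-1, -1, 1).
v_1 = A·v_0 = (3, 1, -6).
v_2 = A·v_1 = (-26, 0, 22).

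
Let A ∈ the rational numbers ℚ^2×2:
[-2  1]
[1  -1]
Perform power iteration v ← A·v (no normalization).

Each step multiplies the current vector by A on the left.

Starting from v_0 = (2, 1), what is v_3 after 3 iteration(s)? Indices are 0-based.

v_0 = (2, 1).
v_1 = A·v_0 = (-3, 1).
v_2 = A·v_1 = (7, -4).
v_3 = A·v_2 = (-18, 11).

v_3 = (-18, 11)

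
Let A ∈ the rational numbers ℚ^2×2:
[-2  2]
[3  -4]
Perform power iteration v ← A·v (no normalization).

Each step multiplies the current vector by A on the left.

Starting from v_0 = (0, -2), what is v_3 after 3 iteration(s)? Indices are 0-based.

v_0 = (0, -2).
v_1 = A·v_0 = (-4, 8).
v_2 = A·v_1 = (24, -44).
v_3 = A·v_2 = (-136, 248).

v_3 = (-136, 248)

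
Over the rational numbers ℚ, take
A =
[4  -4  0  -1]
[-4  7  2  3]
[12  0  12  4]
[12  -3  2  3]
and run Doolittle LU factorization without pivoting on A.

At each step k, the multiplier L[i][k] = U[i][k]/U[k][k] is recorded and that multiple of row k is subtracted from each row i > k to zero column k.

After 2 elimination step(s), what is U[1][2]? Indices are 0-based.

Step 1: pivot at (0,0) is 4.
  row1 ← row1 − (-1)·row0  ⇒  L[1][0]=-1, U row1=(0, 3, 2, 2)
  row2 ← row2 − (3)·row0  ⇒  L[2][0]=3, U row2=(0, 12, 12, 7)
  row3 ← row3 − (3)·row0  ⇒  L[3][0]=3, U row3=(0, 9, 2, 6)
Step 2: pivot at (1,1) is 3.
  row2 ← row2 − (4)·row1  ⇒  L[2][1]=4, U row2=(0, 0, 4, -1)
  row3 ← row3 − (3)·row1  ⇒  L[3][1]=3, U row3=(0, 0, -4, 0)

U[1][2] = 2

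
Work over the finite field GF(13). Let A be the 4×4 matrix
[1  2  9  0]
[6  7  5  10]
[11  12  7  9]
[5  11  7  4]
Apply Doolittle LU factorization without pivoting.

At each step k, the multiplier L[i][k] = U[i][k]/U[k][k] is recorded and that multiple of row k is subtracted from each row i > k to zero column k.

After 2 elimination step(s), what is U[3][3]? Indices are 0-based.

U[3][3] = 6

Step 1: pivot at (0,0) is 1.
  row1 ← row1 − (6)·row0  ⇒  L[1][0]=6, U row1=(0, 8, 3, 10)
  row2 ← row2 − (11)·row0  ⇒  L[2][0]=11, U row2=(0, 3, 12, 9)
  row3 ← row3 − (5)·row0  ⇒  L[3][0]=5, U row3=(0, 1, 1, 4)
Step 2: pivot at (1,1) is 8.
  row2 ← row2 − (2)·row1  ⇒  L[2][1]=2, U row2=(0, 0, 6, 2)
  row3 ← row3 − (5)·row1  ⇒  L[3][1]=5, U row3=(0, 0, 12, 6)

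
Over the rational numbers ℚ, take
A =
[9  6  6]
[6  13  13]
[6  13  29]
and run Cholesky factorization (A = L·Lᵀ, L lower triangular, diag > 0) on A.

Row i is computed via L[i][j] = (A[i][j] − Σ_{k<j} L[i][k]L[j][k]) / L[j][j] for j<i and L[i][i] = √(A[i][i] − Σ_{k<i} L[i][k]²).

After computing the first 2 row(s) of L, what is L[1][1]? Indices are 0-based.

L[1][1] = 3

Step 1: L[0][0] = √(9) = 3.
  L[1][0] = (6) / L[0][0] = 2.
Step 2: L[1][1] = √(9) = 3.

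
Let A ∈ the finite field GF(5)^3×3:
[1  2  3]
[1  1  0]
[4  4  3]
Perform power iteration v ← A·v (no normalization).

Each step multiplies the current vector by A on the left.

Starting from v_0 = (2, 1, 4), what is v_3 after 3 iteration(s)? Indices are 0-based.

v_0 = (2, 1, 4).
v_1 = A·v_0 = (1, 3, 4).
v_2 = A·v_1 = (4, 4, 3).
v_3 = A·v_2 = (1, 3, 1).

v_3 = (1, 3, 1)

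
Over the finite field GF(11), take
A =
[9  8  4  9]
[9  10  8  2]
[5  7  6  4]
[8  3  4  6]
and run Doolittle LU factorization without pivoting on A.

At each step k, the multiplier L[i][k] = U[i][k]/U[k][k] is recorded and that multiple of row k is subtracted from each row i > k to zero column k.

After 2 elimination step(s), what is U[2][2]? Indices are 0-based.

Step 1: pivot at (0,0) is 9.
  row1 ← row1 − (1)·row0  ⇒  L[1][0]=1, U row1=(0, 2, 4, 4)
  row2 ← row2 − (3)·row0  ⇒  L[2][0]=3, U row2=(0, 5, 5, 10)
  row3 ← row3 − (7)·row0  ⇒  L[3][0]=7, U row3=(0, 2, 9, 9)
Step 2: pivot at (1,1) is 2.
  row2 ← row2 − (8)·row1  ⇒  L[2][1]=8, U row2=(0, 0, 6, 0)
  row3 ← row3 − (1)·row1  ⇒  L[3][1]=1, U row3=(0, 0, 5, 5)

U[2][2] = 6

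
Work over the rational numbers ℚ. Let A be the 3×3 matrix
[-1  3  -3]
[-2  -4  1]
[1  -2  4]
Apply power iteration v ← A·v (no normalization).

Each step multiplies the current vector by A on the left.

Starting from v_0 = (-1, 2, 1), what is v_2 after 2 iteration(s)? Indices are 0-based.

v_0 = (-1, 2, 1).
v_1 = A·v_0 = (4, -5, -1).
v_2 = A·v_1 = (-16, 11, 10).

v_2 = (-16, 11, 10)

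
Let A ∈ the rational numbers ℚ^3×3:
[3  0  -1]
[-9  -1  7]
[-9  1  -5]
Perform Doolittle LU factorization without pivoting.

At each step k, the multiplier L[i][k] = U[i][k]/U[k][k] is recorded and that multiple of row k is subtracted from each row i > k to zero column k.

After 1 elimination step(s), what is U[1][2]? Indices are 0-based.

U[1][2] = 4

[col 0] pivot 3
  R1 -= -3*R0 → (0, -1, 4)  (L[1][0] := -3)
  R2 -= -3*R0 → (0, 1, -8)  (L[2][0] := -3)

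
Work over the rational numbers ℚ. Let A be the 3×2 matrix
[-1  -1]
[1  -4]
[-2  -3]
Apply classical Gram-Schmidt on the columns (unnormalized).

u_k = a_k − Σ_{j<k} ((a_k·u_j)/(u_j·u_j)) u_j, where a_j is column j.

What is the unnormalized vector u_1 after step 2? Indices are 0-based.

Step 1: u_0 = a_0 = (-1, 1, -2).
Step 2: u_1 = a_1 − (1/2)·u_0 = (-1/2, -9/2, -2).

u_1 = (-1/2, -9/2, -2)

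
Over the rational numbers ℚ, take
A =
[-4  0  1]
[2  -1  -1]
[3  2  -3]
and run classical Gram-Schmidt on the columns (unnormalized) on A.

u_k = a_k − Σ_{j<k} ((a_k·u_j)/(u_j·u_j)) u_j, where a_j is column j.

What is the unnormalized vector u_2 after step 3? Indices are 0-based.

Step 1: u_0 = a_0 = (-4, 2, 3).
Step 2: u_1 = a_1 − (4/29)·u_0 = (16/29, -37/29, 46/29).
Step 3: u_2 = a_2 − (-15/29)·u_0 − (-85/129)·u_1 = (-91/129, -104/129, -52/129).

u_2 = (-91/129, -104/129, -52/129)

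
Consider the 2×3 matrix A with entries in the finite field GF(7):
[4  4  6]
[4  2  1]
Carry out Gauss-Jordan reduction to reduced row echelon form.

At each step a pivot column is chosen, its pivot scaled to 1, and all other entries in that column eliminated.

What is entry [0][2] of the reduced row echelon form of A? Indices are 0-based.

M[0][2] = 6

[1] R0 /= 4  ⇒  (1, 1, 5)
     R1 -= 4·R0  ⇒  (0, 5, 2)
[2] R1 /= 5  ⇒  (0, 1, 6)
     R0 -= 1·R1  ⇒  (1, 0, 6)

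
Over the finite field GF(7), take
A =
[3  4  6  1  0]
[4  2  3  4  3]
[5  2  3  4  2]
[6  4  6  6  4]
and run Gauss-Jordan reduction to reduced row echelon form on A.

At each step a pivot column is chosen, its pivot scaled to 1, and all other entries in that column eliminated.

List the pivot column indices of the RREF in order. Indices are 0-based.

pivot columns: 0, 1, 3, 4

step 1: normalize row 0 (÷3) = (1, 6, 2, 5, 0)
  row 1: subtract 4×row0 = (0, 6, 2, 5, 3)
  row 2: subtract 5×row0 = (0, 0, 0, 0, 2)
  row 3: subtract 6×row0 = (0, 3, 1, 4, 4)
step 2: normalize row 1 (÷6) = (0, 1, 5, 2, 4)
  row 0: subtract 6×row1 = (1, 0, 0, 0, 4)
  row 3: subtract 3×row1 = (0, 0, 0, 5, 6)
skip col 2 (zero from row 2)
step 3: exchange rows 2,3
step 3: normalize row 2 (÷5) = (0, 0, 0, 1, 4)
  row 1: subtract 2×row2 = (0, 1, 5, 0, 3)
step 4: normalize row 3 (÷2) = (0, 0, 0, 0, 1)
  row 0: subtract 4×row3 = (1, 0, 0, 0, 0)
  row 1: subtract 3×row3 = (0, 1, 5, 0, 0)
  row 2: subtract 4×row3 = (0, 0, 0, 1, 0)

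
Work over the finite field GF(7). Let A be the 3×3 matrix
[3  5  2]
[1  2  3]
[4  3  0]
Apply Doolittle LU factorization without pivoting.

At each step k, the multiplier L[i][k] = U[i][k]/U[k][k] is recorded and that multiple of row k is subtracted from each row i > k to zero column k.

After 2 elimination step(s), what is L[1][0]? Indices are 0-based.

L[1][0] = 5

[col 0] pivot 3
  R1 -= 5*R0 → (0, 5, 0)  (L[1][0] := 5)
  R2 -= 6*R0 → (0, 1, 2)  (L[2][0] := 6)
[col 1] pivot 5
  R2 -= 3*R1 → (0, 0, 2)  (L[2][1] := 3)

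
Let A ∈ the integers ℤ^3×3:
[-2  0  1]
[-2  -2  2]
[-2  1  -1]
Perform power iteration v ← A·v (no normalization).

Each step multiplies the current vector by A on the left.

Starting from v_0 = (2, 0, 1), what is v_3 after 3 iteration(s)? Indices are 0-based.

v_0 = (2, 0, 1).
v_1 = A·v_0 = (-3, -2, -5).
v_2 = A·v_1 = (1, 0, 9).
v_3 = A·v_2 = (7, 16, -11).

v_3 = (7, 16, -11)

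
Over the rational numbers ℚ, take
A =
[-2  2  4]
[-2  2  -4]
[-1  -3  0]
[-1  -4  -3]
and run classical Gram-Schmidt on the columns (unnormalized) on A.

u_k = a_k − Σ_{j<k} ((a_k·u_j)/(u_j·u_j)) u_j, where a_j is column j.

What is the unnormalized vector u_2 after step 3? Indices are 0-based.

u_2 = (1292/329, -1340/329, 480/329, -384/329)

Step 1: u_0 = a_0 = (-2, -2, -1, -1).
Step 2: u_1 = a_1 − (-1/10)·u_0 = (9/5, 9/5, -31/10, -41/10).
Step 3: u_2 = a_2 − (3/10)·u_0 − (123/329)·u_1 = (1292/329, -1340/329, 480/329, -384/329).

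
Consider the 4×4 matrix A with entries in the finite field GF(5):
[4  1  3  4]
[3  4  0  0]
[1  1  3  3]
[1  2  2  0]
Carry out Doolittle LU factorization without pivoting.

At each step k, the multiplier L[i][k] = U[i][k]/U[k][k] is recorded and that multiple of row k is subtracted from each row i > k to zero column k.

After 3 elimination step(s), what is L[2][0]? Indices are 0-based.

k=0: U[0][0]=4
  eliminate (1,0): mult=2, new row 1: (0, 2, 4, 2); set L[1][0]=2
  eliminate (2,0): mult=4, new row 2: (0, 2, 1, 2); set L[2][0]=4
  eliminate (3,0): mult=4, new row 3: (0, 3, 0, 4); set L[3][0]=4
k=1: U[1][1]=2
  eliminate (2,1): mult=1, new row 2: (0, 0, 2, 0); set L[2][1]=1
  eliminate (3,1): mult=4, new row 3: (0, 0, 4, 1); set L[3][1]=4
k=2: U[2][2]=2
  eliminate (3,2): mult=2, new row 3: (0, 0, 0, 1); set L[3][2]=2

L[2][0] = 4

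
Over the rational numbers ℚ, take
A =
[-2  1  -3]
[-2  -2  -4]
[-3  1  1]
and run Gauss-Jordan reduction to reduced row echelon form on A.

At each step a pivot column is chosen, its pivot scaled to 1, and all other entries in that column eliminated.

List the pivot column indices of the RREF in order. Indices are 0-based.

pivot columns: 0, 1, 2

[1] R0 /= -2  ⇒  (1, -1/2, 3/2)
     R1 -= -2·R0  ⇒  (0, -3, -1)
     R2 -= -3·R0  ⇒  (0, -1/2, 11/2)
[2] R1 /= -3  ⇒  (0, 1, 1/3)
     R0 -= -1/2·R1  ⇒  (1, 0, 5/3)
     R2 -= -1/2·R1  ⇒  (0, 0, 17/3)
[3] R2 /= 17/3  ⇒  (0, 0, 1)
     R0 -= 5/3·R2  ⇒  (1, 0, 0)
     R1 -= 1/3·R2  ⇒  (0, 1, 0)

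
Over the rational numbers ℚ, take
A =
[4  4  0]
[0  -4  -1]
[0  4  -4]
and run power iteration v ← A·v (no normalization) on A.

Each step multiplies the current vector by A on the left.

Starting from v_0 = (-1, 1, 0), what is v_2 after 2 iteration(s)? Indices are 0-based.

v_2 = (-16, 12, -32)

v_0 = (-1, 1, 0).
v_1 = A·v_0 = (0, -4, 4).
v_2 = A·v_1 = (-16, 12, -32).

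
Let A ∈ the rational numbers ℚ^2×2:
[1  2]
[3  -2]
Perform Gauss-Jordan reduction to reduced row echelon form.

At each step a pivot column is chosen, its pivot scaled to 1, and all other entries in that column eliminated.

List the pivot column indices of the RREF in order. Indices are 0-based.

step 1: normalize row 0 (÷1) = (1, 2)
  row 1: subtract 3×row0 = (0, -8)
step 2: normalize row 1 (÷-8) = (0, 1)
  row 0: subtract 2×row1 = (1, 0)

pivot columns: 0, 1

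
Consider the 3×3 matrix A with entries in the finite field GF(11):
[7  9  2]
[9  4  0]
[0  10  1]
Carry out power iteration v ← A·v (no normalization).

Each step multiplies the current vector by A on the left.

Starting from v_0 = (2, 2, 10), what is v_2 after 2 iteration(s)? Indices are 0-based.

v_0 = (2, 2, 10).
v_1 = A·v_0 = (8, 4, 8).
v_2 = A·v_1 = (9, 0, 4).

v_2 = (9, 0, 4)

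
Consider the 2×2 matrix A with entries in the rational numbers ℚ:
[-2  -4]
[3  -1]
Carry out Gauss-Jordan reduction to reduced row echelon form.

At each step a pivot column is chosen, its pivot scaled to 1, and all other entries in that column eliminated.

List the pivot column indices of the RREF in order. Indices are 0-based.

pivot columns: 0, 1

pivot(0,0)=-2: scale R0 → (1, 2)
  clear (1,0): R1 −= (3)R0 → (0, -7)
pivot(1,1)=-7: scale R1 → (0, 1)
  clear (0,1): R0 −= (2)R1 → (1, 0)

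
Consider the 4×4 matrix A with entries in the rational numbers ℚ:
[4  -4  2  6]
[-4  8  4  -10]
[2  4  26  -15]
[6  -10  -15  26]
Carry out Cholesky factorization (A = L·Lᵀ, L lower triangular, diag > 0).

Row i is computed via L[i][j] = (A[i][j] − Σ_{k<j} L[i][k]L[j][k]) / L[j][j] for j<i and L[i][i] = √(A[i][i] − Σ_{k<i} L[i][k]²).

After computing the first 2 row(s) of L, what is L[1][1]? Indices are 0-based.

L[1][1] = 2

Step 1: L[0][0] = √(4) = 2.
  L[1][0] = (-4) / L[0][0] = -2.
Step 2: L[1][1] = √(4) = 2.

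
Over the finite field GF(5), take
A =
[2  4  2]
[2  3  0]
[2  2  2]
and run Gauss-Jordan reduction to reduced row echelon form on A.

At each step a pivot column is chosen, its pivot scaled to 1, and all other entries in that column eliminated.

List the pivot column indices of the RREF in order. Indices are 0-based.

step 1: normalize row 0 (÷2) = (1, 2, 1)
  row 1: subtract 2×row0 = (0, 4, 3)
  row 2: subtract 2×row0 = (0, 3, 0)
step 2: normalize row 1 (÷4) = (0, 1, 2)
  row 0: subtract 2×row1 = (1, 0, 2)
  row 2: subtract 3×row1 = (0, 0, 4)
step 3: normalize row 2 (÷4) = (0, 0, 1)
  row 0: subtract 2×row2 = (1, 0, 0)
  row 1: subtract 2×row2 = (0, 1, 0)

pivot columns: 0, 1, 2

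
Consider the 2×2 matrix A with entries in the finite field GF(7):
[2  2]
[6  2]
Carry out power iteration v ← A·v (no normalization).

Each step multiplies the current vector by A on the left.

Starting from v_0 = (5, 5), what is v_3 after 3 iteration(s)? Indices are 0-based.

v_3 = (3, 0)

v_0 = (5, 5).
v_1 = A·v_0 = (6, 5).
v_2 = A·v_1 = (1, 4).
v_3 = A·v_2 = (3, 0).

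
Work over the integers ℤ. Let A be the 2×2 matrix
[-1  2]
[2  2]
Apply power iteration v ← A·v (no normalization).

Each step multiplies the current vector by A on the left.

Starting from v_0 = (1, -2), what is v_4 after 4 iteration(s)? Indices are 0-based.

v_0 = (1, -2).
v_1 = A·v_0 = (-5, -2).
v_2 = A·v_1 = (1, -14).
v_3 = A·v_2 = (-29, -26).
v_4 = A·v_3 = (-23, -110).

v_4 = (-23, -110)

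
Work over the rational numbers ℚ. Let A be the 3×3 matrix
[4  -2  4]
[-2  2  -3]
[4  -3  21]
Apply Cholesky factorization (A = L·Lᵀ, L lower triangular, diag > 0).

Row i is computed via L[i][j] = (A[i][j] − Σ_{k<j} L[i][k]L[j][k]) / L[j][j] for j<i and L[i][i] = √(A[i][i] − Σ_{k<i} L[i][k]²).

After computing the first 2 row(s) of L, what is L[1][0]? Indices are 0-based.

L[1][0] = -1

Step 1: L[0][0] = √(4) = 2.
  L[1][0] = (-2) / L[0][0] = -1.
Step 2: L[1][1] = √(1) = 1.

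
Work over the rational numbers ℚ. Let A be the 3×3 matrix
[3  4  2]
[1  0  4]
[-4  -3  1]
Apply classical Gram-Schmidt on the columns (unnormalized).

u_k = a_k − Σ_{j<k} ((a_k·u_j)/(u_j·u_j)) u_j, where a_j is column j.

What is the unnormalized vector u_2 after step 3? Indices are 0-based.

Step 1: u_0 = a_0 = (3, 1, -4).
Step 2: u_1 = a_1 − (12/13)·u_0 = (16/13, -12/13, 9/13).
Step 3: u_2 = a_2 − (3/13)·u_0 − (-7/37)·u_1 = (57/37, 133/37, 76/37).

u_2 = (57/37, 133/37, 76/37)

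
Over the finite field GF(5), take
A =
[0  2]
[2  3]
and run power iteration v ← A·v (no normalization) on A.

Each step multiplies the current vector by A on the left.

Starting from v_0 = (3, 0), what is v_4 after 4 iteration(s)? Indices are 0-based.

v_4 = (1, 1)

v_0 = (3, 0).
v_1 = A·v_0 = (0, 1).
v_2 = A·v_1 = (2, 3).
v_3 = A·v_2 = (1, 3).
v_4 = A·v_3 = (1, 1).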